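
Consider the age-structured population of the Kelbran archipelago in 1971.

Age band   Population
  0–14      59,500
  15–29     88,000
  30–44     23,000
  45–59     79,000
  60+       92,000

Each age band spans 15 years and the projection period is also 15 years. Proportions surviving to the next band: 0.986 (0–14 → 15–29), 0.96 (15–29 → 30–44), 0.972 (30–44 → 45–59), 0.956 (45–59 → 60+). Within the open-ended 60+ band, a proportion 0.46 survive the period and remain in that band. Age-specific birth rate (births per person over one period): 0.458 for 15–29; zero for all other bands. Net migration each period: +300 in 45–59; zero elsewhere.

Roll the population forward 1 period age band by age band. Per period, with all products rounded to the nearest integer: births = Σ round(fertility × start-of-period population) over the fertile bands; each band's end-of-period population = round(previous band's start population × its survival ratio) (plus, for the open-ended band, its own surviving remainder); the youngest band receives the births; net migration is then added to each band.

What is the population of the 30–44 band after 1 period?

— Period 1 —
Births: 88000 * 0.458 = 40304
15–29: 59500 * 0.986 = 58667
30–44: 88000 * 0.96 = 84480
45–59: 23000 * 0.972 = 22356
60+: 79000 * 0.956 + 92000 * 0.46 = 75524 + 42320 = 117844
Net migration: 45–59 + 300 → 22656
Giving 40304 / 58667 / 84480 / 22656 / 117844.

84480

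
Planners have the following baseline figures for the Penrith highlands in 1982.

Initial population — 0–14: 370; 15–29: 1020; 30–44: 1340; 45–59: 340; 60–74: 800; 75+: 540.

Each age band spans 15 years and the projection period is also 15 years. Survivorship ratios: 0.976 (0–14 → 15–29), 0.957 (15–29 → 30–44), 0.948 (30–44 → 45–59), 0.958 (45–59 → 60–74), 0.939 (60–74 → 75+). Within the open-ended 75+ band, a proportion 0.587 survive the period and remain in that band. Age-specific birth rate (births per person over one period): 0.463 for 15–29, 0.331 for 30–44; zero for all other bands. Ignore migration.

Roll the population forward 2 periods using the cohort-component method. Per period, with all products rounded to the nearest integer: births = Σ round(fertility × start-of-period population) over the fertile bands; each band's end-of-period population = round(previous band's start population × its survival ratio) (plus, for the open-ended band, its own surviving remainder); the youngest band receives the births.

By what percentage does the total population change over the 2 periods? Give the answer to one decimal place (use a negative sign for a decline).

8.9

Period 1.
Births: 1020 * 0.463 = 472  |  1340 * 0.331 = 444 → total 916
15–29: 370 * 0.976 = 361
30–44: 1020 * 0.957 = 976
45–59: 1340 * 0.948 = 1270
60–74: 340 * 0.958 = 326
75+: 800 * 0.939 + 540 * 0.587 = 751 + 317 = 1068
Giving 916 / 361 / 976 / 1270 / 326 / 1068.
Period 2.
Births: 361 * 0.463 = 167  |  976 * 0.331 = 323 → total 490
15–29: 916 * 0.976 = 894
30–44: 361 * 0.957 = 345
45–59: 976 * 0.948 = 925
60–74: 1270 * 0.958 = 1217
75+: 326 * 0.939 + 1068 * 0.587 = 306 + 627 = 933
Giving 490 / 894 / 345 / 925 / 1217 / 933.
Total: 4410 → 4804; change = 394; percentage change = 8.9%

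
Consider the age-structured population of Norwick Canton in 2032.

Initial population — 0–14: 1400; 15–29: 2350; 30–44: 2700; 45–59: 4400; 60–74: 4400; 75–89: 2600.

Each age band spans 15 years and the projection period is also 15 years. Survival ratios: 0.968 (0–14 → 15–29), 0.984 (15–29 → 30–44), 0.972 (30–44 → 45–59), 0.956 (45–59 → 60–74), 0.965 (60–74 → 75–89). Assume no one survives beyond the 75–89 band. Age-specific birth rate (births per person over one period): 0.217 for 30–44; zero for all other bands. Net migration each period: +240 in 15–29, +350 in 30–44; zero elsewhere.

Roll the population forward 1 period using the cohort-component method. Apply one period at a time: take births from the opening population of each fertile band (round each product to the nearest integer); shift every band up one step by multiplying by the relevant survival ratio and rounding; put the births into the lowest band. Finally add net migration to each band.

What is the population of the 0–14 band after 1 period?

After projecting period 1:
Births: 2700 × 0.217 = 586
15–29: 1400 × 0.968 = 1355
30–44: 2350 × 0.984 = 2312
45–59: 2700 × 0.972 = 2624
60–74: 4400 × 0.956 = 4206
75–89: 4400 × 0.965 = 4246
Net migration: 15–29 + 240 → 1595; 30–44 + 350 → 2662
End of period: [586, 1595, 2662, 2624, 4206, 4246]

586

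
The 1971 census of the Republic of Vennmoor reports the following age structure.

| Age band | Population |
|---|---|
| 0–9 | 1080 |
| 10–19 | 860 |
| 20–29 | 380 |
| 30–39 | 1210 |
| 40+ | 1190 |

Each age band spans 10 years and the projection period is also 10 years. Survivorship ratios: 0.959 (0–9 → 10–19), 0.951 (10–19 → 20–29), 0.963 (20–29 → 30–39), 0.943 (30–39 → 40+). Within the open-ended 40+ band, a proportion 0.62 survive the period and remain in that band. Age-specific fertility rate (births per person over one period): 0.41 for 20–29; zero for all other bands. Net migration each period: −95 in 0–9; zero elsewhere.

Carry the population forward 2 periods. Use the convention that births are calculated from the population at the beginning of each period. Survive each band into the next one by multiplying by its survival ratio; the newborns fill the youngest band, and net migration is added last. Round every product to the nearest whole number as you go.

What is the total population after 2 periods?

3581

— Period 1 —
Births: 380 × 0.41 = 156
10–19: 1080 × 0.959 = 1036
20–29: 860 × 0.951 = 818
30–39: 380 × 0.963 = 366
40+: 1210 × 0.943 + 1190 × 0.62 = 1141 + 738 = 1879
Net migration: 0–9 − 95 → 61
Giving 61 / 1036 / 818 / 366 / 1879.
— Period 2 —
Births: 818 × 0.41 = 335
10–19: 61 × 0.959 = 58
20–29: 1036 × 0.951 = 985
30–39: 818 × 0.963 = 788
40+: 366 × 0.943 + 1879 × 0.62 = 345 + 1165 = 1510
Net migration: 0–9 − 95 → 240
Giving 240 / 58 / 985 / 788 / 1510.
Total after period 2: 240 + 58 + 985 + 788 + 1510 = 3581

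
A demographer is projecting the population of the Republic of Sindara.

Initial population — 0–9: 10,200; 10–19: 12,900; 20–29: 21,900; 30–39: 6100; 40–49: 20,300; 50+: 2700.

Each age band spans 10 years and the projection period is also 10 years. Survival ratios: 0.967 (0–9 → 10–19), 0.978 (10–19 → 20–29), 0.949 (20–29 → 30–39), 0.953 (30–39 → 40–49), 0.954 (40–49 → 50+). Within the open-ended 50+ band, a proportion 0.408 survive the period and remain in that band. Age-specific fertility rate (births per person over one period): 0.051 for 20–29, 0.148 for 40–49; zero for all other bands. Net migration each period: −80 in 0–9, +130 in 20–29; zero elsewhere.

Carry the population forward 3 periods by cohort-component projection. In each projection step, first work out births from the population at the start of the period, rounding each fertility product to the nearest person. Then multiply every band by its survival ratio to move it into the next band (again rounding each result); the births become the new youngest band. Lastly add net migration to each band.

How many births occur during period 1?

After projecting period 1:
Births: 21900 × 0.051 = 1117  |  20300 × 0.148 = 3004 ⇒ total 4121
10–19: 10200 × 0.967 = 9863
20–29: 12900 × 0.978 = 12616
30–39: 21900 × 0.949 = 20783
40–49: 6100 × 0.953 = 5813
50+: 20300 × 0.954 + 2700 × 0.408 = 19366 + 1102 = 20468
Net migration: 0–9 − 80 → 4041; 20–29 + 130 → 12746
Giving 4041 / 9863 / 12746 / 20783 / 5813 / 20468.

4121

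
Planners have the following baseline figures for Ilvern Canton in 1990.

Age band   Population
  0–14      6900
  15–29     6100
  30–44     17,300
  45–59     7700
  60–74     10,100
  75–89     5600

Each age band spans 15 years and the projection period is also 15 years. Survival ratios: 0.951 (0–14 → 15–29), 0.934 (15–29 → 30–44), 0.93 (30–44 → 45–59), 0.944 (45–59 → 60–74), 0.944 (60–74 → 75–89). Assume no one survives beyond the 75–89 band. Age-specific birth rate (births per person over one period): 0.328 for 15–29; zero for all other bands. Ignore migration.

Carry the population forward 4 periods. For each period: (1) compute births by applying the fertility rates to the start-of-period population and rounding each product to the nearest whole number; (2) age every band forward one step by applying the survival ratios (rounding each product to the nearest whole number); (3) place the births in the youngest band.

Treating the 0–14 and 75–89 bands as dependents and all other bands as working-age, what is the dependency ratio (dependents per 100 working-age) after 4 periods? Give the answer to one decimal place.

Let band 1 be 0–14 through band 6 = 75–89.
Period 1.
Births: 6100 * 0.328 = 2001
Band 2: 6900 * 0.951 = 6562
Band 3: 6100 * 0.934 = 5697
Band 4: 17300 * 0.93 = 16089
Band 5: 7700 * 0.944 = 7269
Band 6: 10100 * 0.944 = 9534
→ [2001, 6562, 5697, 16089, 7269, 9534]
Period 2.
Births: 6562 * 0.328 = 2152
Band 2: 2001 * 0.951 = 1903
Band 3: 6562 * 0.934 = 6129
Band 4: 5697 * 0.93 = 5298
Band 5: 16089 * 0.944 = 15188
Band 6: 7269 * 0.944 = 6862
→ [2152, 1903, 6129, 5298, 15188, 6862]
Period 3.
Births: 1903 * 0.328 = 624
Band 2: 2152 * 0.951 = 2047
Band 3: 1903 * 0.934 = 1777
Band 4: 6129 * 0.93 = 5700
Band 5: 5298 * 0.944 = 5001
Band 6: 15188 * 0.944 = 14337
→ [624, 2047, 1777, 5700, 5001, 14337]
Period 4.
Births: 2047 * 0.328 = 671
Band 2: 624 * 0.951 = 593
Band 3: 2047 * 0.934 = 1912
Band 4: 1777 * 0.93 = 1653
Band 5: 5700 * 0.944 = 5381
Band 6: 5001 * 0.944 = 4721
→ [671, 593, 1912, 1653, 5381, 4721]
Dependents (band 0–14 + band 75–89) = 671 + 4721 = 5392; working-age = 9539; ratio = 5392/9539 × 100 = 56.5

56.5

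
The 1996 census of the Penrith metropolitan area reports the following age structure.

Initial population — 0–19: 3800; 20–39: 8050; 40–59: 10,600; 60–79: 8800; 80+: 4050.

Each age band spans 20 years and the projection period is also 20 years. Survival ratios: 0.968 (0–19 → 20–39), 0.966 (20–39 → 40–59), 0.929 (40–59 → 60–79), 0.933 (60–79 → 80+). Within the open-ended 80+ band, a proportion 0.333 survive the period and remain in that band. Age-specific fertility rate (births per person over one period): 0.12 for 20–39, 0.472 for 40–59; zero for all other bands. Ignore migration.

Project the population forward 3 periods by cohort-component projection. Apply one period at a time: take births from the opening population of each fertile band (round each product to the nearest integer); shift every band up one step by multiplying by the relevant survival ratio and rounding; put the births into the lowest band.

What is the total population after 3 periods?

26091

Period 1.
Births: 8050 × 0.12 = 966, 10600 × 0.472 = 5003 → total 5969
20–39: 3800 × 0.968 = 3678
40–59: 8050 × 0.966 = 7776
60–79: 10600 × 0.929 = 9847
80+: 8800 × 0.933 + 4050 × 0.333 = 8210 + 1349 = 9559
Population now: 0–19=5969, 20–39=3678, 40–59=7776, 60–79=9847, 80+=9559
Period 2.
Births: 3678 × 0.12 = 441, 7776 × 0.472 = 3670 → total 4111
20–39: 5969 × 0.968 = 5778
40–59: 3678 × 0.966 = 3553
60–79: 7776 × 0.929 = 7224
80+: 9847 × 0.933 + 9559 × 0.333 = 9187 + 3183 = 12370
Population now: 0–19=4111, 20–39=5778, 40–59=3553, 60–79=7224, 80+=12370
Period 3.
Births: 5778 × 0.12 = 693, 3553 × 0.472 = 1677 → total 2370
20–39: 4111 × 0.968 = 3979
40–59: 5778 × 0.966 = 5582
60–79: 3553 × 0.929 = 3301
80+: 7224 × 0.933 + 12370 × 0.333 = 6740 + 4119 = 10859
Population now: 0–19=2370, 20–39=3979, 40–59=5582, 60–79=3301, 80+=10859
Total after period 3: 2370 + 3979 + 5582 + 3301 + 10859 = 26091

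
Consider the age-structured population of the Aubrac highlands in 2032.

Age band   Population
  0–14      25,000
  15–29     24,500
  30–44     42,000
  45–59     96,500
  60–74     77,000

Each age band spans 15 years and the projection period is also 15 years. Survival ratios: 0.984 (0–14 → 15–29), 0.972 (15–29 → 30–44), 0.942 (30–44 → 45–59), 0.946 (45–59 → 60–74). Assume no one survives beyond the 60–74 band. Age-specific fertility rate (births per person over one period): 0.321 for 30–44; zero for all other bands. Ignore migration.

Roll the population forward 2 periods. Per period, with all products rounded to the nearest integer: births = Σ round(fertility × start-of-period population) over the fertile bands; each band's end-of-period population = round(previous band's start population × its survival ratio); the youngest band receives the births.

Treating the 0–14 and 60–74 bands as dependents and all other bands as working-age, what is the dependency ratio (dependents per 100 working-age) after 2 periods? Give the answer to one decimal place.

75.6

Period 1:
Births: 42000 × 0.321 = 13482
15–29: 25000 × 0.984 = 24600
30–44: 24500 × 0.972 = 23814
45–59: 42000 × 0.942 = 39564
60–74: 96500 × 0.946 = 91289
Population now: 0–14=13482, 15–29=24600, 30–44=23814, 45–59=39564, 60–74=91289
Period 2:
Births: 23814 × 0.321 = 7644
15–29: 13482 × 0.984 = 13266
30–44: 24600 × 0.972 = 23911
45–59: 23814 × 0.942 = 22433
60–74: 39564 × 0.946 = 37428
Population now: 0–14=7644, 15–29=13266, 30–44=23911, 45–59=22433, 60–74=37428
Dependents (band 0–14 + band 60–74) = 7644 + 37428 = 45072; working-age = 59610; ratio = 45072/59610 × 100 = 75.6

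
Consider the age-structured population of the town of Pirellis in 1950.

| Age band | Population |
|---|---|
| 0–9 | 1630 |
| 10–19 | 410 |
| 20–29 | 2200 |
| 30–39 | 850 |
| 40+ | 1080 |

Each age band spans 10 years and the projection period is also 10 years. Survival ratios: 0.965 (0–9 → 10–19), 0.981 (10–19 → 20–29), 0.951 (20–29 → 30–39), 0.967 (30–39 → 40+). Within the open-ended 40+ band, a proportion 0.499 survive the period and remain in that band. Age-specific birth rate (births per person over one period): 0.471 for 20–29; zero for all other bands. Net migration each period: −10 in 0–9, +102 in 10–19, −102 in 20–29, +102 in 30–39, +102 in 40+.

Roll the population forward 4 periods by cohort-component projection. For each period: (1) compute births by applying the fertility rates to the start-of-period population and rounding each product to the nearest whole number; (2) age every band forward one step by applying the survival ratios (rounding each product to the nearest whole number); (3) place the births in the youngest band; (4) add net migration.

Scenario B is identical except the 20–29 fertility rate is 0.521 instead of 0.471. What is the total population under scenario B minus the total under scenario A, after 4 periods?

Period 1:
Births: 2200 × 0.471 = 1036
10–19: 1630 × 0.965 = 1573
20–29: 410 × 0.981 = 402
30–39: 2200 × 0.951 = 2092
40+: 850 × 0.967 + 1080 × 0.499 = 822 + 539 = 1361
Net migration: 0–9 − 10 → 1026; 10–19 + 102 → 1675; 20–29 − 102 → 300; 30–39 + 102 → 2194; 40+ + 102 → 1463
Giving 1026 / 1675 / 300 / 2194 / 1463.
Period 2:
Births: 300 × 0.471 = 141
10–19: 1026 × 0.965 = 990
20–29: 1675 × 0.981 = 1643
30–39: 300 × 0.951 = 285
40+: 2194 × 0.967 + 1463 × 0.499 = 2122 + 730 = 2852
Net migration: 0–9 − 10 → 131; 10–19 + 102 → 1092; 20–29 − 102 → 1541; 30–39 + 102 → 387; 40+ + 102 → 2954
Giving 131 / 1092 / 1541 / 387 / 2954.
Period 3:
Births: 1541 × 0.471 = 726
10–19: 131 × 0.965 = 126
20–29: 1092 × 0.981 = 1071
30–39: 1541 × 0.951 = 1465
40+: 387 × 0.967 + 2954 × 0.499 = 374 + 1474 = 1848
Net migration: 0–9 − 10 → 716; 10–19 + 102 → 228; 20–29 − 102 → 969; 30–39 + 102 → 1567; 40+ + 102 → 1950
Giving 716 / 228 / 969 / 1567 / 1950.
Period 4:
Births: 969 × 0.471 = 456
10–19: 716 × 0.965 = 691
20–29: 228 × 0.981 = 224
30–39: 969 × 0.951 = 922
40+: 1567 × 0.967 + 1950 × 0.499 = 1515 + 973 = 2488
Net migration: 0–9 − 10 → 446; 10–19 + 102 → 793; 20–29 − 102 → 122; 30–39 + 102 → 1024; 40+ + 102 → 2590
Giving 446 / 793 / 122 / 1024 / 2590.
Scenario A total after 4 periods: 4975
Scenario B projection —
Period 1:
Births: 2200 × 0.521 = 1146
10–19: 1630 × 0.965 = 1573
20–29: 410 × 0.981 = 402
30–39: 2200 × 0.951 = 2092
40+: 850 × 0.967 + 1080 × 0.499 = 822 + 539 = 1361
Net migration: 0–9 − 10 → 1136; 10–19 + 102 → 1675; 20–29 − 102 → 300; 30–39 + 102 → 2194; 40+ + 102 → 1463
Giving 1136 / 1675 / 300 / 2194 / 1463.
Period 2:
Births: 300 × 0.521 = 156
10–19: 1136 × 0.965 = 1096
20–29: 1675 × 0.981 = 1643
30–39: 300 × 0.951 = 285
40+: 2194 × 0.967 + 1463 × 0.499 = 2122 + 730 = 2852
Net migration: 0–9 − 10 → 146; 10–19 + 102 → 1198; 20–29 − 102 → 1541; 30–39 + 102 → 387; 40+ + 102 → 2954
Giving 146 / 1198 / 1541 / 387 / 2954.
Period 3:
Births: 1541 × 0.521 = 803
10–19: 146 × 0.965 = 141
20–29: 1198 × 0.981 = 1175
30–39: 1541 × 0.951 = 1465
40+: 387 × 0.967 + 2954 × 0.499 = 374 + 1474 = 1848
Net migration: 0–9 − 10 → 793; 10–19 + 102 → 243; 20–29 − 102 → 1073; 30–39 + 102 → 1567; 40+ + 102 → 1950
Giving 793 / 243 / 1073 / 1567 / 1950.
Period 4:
Births: 1073 × 0.521 = 559
10–19: 793 × 0.965 = 765
20–29: 243 × 0.981 = 238
30–39: 1073 × 0.951 = 1020
40+: 1567 × 0.967 + 1950 × 0.499 = 1515 + 973 = 2488
Net migration: 0–9 − 10 → 549; 10–19 + 102 → 867; 20–29 − 102 → 136; 30–39 + 102 → 1122; 40+ + 102 → 2590
Giving 549 / 867 / 136 / 1122 / 2590.
Scenario B total after 4 periods: 5264
Difference B − A = 5264 − 4975 = 289

289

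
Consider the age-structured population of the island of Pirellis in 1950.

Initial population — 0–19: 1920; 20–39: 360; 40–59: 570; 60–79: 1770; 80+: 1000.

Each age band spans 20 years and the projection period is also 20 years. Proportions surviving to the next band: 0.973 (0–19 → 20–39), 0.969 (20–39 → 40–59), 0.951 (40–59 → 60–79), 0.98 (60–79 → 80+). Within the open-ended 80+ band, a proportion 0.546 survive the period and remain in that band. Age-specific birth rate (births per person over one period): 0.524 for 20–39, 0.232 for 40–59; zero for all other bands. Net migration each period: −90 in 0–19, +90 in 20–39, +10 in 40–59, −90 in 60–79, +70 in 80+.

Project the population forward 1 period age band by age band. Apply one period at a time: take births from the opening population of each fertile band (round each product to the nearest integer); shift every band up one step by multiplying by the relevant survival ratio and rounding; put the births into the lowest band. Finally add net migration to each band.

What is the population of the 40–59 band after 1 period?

359

Numbering the bands 1..5 from youngest to oldest:
[period 1]
Births: 360 * 0.524 = 189  |  570 * 0.232 = 132 — total 321
Band 2: 1920 * 0.973 = 1868
Band 3: 360 * 0.969 = 349
Band 4: 570 * 0.951 = 542
Band 5: 1770 * 0.98 + 1000 * 0.546 = 1735 + 546 = 2281
Net migration: Band 1 − 90 → 231; Band 2 + 90 → 1958; Band 3 + 10 → 359; Band 4 − 90 → 452; Band 5 + 70 → 2351
Population now: 0–19=231, 20–39=1958, 40–59=359, 60–79=452, 80+=2351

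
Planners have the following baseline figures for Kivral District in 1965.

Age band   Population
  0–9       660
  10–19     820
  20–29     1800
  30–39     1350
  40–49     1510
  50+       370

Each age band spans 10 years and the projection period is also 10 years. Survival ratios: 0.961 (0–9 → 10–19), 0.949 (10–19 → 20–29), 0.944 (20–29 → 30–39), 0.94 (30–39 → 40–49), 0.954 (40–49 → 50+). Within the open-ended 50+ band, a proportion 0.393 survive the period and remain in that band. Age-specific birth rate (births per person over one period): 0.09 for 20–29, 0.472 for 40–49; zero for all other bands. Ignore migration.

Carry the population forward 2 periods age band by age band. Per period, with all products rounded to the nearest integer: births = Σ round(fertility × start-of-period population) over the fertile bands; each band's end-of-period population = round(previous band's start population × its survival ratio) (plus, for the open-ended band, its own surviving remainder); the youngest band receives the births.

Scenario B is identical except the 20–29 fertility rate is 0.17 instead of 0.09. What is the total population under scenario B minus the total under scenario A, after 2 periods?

200

Let band 1 be 0–9 through band 6 = 50+.
After projecting period 1:
Births: 1800 × 0.09 = 162 ; 1510 × 0.472 = 713 → total 875
Band 2: 660 × 0.961 = 634
Band 3: 820 × 0.949 = 778
Band 4: 1800 × 0.944 = 1699
Band 5: 1350 × 0.94 = 1269
Band 6: 1510 × 0.954 + 370 × 0.393 = 1441 + 145 = 1586
End of period: [875, 634, 778, 1699, 1269, 1586]
After projecting period 2:
Births: 778 × 0.09 = 70 ; 1269 × 0.472 = 599 → total 669
Band 2: 875 × 0.961 = 841
Band 3: 634 × 0.949 = 602
Band 4: 778 × 0.944 = 734
Band 5: 1699 × 0.94 = 1597
Band 6: 1269 × 0.954 + 1586 × 0.393 = 1211 + 623 = 1834
End of period: [669, 841, 602, 734, 1597, 1834]
Scenario A total after 2 periods: 6277
Scenario B projection —
After projecting period 1:
Births: 1800 × 0.17 = 306 ; 1510 × 0.472 = 713 → total 1019
Band 2: 660 × 0.961 = 634
Band 3: 820 × 0.949 = 778
Band 4: 1800 × 0.944 = 1699
Band 5: 1350 × 0.94 = 1269
Band 6: 1510 × 0.954 + 370 × 0.393 = 1441 + 145 = 1586
End of period: [1019, 634, 778, 1699, 1269, 1586]
After projecting period 2:
Births: 778 × 0.17 = 132 ; 1269 × 0.472 = 599 → total 731
Band 2: 1019 × 0.961 = 979
Band 3: 634 × 0.949 = 602
Band 4: 778 × 0.944 = 734
Band 5: 1699 × 0.94 = 1597
Band 6: 1269 × 0.954 + 1586 × 0.393 = 1211 + 623 = 1834
End of period: [731, 979, 602, 734, 1597, 1834]
Scenario B total after 2 periods: 6477
Difference B − A = 6477 − 6277 = 200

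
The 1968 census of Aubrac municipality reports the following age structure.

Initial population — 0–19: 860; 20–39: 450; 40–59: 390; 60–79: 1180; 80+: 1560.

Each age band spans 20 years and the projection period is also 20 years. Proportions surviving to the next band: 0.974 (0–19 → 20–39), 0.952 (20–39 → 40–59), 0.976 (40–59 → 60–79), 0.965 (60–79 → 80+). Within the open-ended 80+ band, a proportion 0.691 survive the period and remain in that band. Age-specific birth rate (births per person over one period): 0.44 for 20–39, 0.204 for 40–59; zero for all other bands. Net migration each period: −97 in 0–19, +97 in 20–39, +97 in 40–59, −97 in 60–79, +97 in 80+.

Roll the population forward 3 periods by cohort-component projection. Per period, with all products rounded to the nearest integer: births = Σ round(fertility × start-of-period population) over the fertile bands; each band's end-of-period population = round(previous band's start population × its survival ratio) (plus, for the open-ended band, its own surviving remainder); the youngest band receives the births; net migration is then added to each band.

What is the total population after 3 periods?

3812

(Groups numbered youngest = 1 to oldest = 5.)
Period 1:
Births: 450 × 0.44 = 198  |  390 × 0.204 = 80 → total 278
Group 2: 860 × 0.974 = 838
Group 3: 450 × 0.952 = 428
Group 4: 390 × 0.976 = 381
Group 5: 1180 × 0.965 + 1560 × 0.691 = 1139 + 1078 = 2217
Net migration: Group 1 − 97 → 181; Group 2 + 97 → 935; Group 3 + 97 → 525; Group 4 − 97 → 284; Group 5 + 97 → 2314
End of period: [181, 935, 525, 284, 2314]
Period 2:
Births: 935 × 0.44 = 411  |  525 × 0.204 = 107 → total 518
Group 2: 181 × 0.974 = 176
Group 3: 935 × 0.952 = 890
Group 4: 525 × 0.976 = 512
Group 5: 284 × 0.965 + 2314 × 0.691 = 274 + 1599 = 1873
Net migration: Group 1 − 97 → 421; Group 2 + 97 → 273; Group 3 + 97 → 987; Group 4 − 97 → 415; Group 5 + 97 → 1970
End of period: [421, 273, 987, 415, 1970]
Period 3:
Births: 273 × 0.44 = 120  |  987 × 0.204 = 201 → total 321
Group 2: 421 × 0.974 = 410
Group 3: 273 × 0.952 = 260
Group 4: 987 × 0.976 = 963
Group 5: 415 × 0.965 + 1970 × 0.691 = 400 + 1361 = 1761
Net migration: Group 1 − 97 → 224; Group 2 + 97 → 507; Group 3 + 97 → 357; Group 4 − 97 → 866; Group 5 + 97 → 1858
End of period: [224, 507, 357, 866, 1858]
Total after period 3: 224 + 507 + 357 + 866 + 1858 = 3812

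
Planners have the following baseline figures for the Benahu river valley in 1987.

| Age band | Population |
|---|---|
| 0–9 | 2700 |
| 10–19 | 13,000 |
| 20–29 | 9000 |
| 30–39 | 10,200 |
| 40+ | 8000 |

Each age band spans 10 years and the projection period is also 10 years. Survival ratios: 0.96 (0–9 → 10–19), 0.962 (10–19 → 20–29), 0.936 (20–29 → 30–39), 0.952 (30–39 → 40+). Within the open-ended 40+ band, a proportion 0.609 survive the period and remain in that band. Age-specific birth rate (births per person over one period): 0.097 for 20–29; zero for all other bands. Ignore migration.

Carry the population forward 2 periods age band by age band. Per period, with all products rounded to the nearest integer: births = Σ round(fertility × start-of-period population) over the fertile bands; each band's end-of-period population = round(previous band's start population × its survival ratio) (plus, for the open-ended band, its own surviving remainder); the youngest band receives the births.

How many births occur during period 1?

Let group 1 be 0–9 through group 5 = 40+.
— Period 1 —
Births: 9000 * 0.097 = 873
Group 2: 2700 * 0.96 = 2592
Group 3: 13000 * 0.962 = 12506
Group 4: 9000 * 0.936 = 8424
Group 5: 10200 * 0.952 + 8000 * 0.609 = 9710 + 4872 = 14582
End of period: [873, 2592, 12506, 8424, 14582]

873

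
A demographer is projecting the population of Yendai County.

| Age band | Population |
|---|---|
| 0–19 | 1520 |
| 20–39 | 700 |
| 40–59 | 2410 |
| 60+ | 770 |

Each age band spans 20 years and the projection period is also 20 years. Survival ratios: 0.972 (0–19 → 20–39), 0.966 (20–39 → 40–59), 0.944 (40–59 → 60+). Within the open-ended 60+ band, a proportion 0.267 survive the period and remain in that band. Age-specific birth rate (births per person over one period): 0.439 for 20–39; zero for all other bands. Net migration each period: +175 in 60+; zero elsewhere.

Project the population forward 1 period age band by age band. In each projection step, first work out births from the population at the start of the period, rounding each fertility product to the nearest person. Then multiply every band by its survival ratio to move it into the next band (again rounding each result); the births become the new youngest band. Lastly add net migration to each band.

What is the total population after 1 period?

(Groups numbered youngest = 1 to oldest = 4.)
— Period 1 —
Births: 700 × 0.439 = 307
Group 2: 1520 × 0.972 = 1477
Group 3: 700 × 0.966 = 676
Group 4: 2410 × 0.944 + 770 × 0.267 = 2275 + 206 = 2481
Net migration: Group 4 + 175 → 2656
End of period: [307, 1477, 676, 2656]
Total after period 1: 307 + 1477 + 676 + 2656 = 5116

5116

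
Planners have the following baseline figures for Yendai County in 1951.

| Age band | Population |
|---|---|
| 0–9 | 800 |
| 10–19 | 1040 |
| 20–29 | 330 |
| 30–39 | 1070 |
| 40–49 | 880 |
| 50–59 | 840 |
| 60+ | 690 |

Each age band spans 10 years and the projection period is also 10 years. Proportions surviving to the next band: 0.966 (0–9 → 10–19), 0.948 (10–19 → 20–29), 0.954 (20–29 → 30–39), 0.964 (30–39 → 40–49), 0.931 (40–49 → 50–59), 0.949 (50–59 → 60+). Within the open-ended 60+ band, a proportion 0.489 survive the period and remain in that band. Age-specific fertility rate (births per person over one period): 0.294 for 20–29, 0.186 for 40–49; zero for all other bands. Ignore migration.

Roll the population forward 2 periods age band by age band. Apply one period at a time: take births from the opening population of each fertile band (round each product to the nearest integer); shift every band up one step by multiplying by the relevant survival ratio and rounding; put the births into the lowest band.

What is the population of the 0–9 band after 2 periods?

Call the groups 1 to 7, youngest first.
Period 1:
Births: 330 * 0.294 = 97, 880 * 0.186 = 164 ⇒ total 261
Group 2: 800 * 0.966 = 773
Group 3: 1040 * 0.948 = 986
Group 4: 330 * 0.954 = 315
Group 5: 1070 * 0.964 = 1031
Group 6: 880 * 0.931 = 819
Group 7: 840 * 0.949 + 690 * 0.489 = 797 + 337 = 1134
→ [261, 773, 986, 315, 1031, 819, 1134]
Period 2:
Births: 986 * 0.294 = 290, 1031 * 0.186 = 192 ⇒ total 482
Group 2: 261 * 0.966 = 252
Group 3: 773 * 0.948 = 733
Group 4: 986 * 0.954 = 941
Group 5: 315 * 0.964 = 304
Group 6: 1031 * 0.931 = 960
Group 7: 819 * 0.949 + 1134 * 0.489 = 777 + 555 = 1332
→ [482, 252, 733, 941, 304, 960, 1332]

482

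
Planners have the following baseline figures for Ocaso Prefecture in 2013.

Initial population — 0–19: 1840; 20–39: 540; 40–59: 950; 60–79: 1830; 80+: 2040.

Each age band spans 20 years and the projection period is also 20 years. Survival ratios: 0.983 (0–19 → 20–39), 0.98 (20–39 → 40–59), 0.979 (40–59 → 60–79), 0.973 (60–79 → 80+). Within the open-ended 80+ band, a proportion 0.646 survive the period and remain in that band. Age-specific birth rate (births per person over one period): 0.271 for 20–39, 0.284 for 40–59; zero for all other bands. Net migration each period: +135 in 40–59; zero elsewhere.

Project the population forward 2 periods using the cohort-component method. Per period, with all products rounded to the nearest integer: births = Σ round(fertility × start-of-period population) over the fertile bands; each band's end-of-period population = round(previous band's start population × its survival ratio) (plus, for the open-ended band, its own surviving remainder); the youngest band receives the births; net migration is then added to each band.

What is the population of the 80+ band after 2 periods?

2907

Period 1.
Births: 540 * 0.271 = 146, 950 * 0.284 = 270 → 416
20–39: 1840 * 0.983 = 1809
40–59: 540 * 0.98 = 529
60–79: 950 * 0.979 = 930
80+: 1830 * 0.973 + 2040 * 0.646 = 1781 + 1318 = 3099
Net migration: 40–59 + 135 → 664
Giving 416 / 1809 / 664 / 930 / 3099.
Period 2.
Births: 1809 * 0.271 = 490, 664 * 0.284 = 189 → 679
20–39: 416 * 0.983 = 409
40–59: 1809 * 0.98 = 1773
60–79: 664 * 0.979 = 650
80+: 930 * 0.973 + 3099 * 0.646 = 905 + 2002 = 2907
Net migration: 40–59 + 135 → 1908
Giving 679 / 409 / 1908 / 650 / 2907.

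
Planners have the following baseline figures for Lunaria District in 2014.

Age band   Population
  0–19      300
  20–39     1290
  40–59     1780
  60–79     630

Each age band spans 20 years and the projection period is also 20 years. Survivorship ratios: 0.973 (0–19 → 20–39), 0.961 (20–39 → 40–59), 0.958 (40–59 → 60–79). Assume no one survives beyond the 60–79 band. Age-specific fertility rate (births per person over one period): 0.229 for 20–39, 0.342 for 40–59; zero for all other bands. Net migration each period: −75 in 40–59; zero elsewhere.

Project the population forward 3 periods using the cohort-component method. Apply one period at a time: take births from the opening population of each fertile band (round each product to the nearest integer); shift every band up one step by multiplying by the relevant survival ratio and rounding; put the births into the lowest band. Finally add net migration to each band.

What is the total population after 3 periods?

— Period 1 —
Births: 1290 × 0.229 = 295  |  1780 × 0.342 = 609 — total 904
20–39: 300 × 0.973 = 292
40–59: 1290 × 0.961 = 1240
60–79: 1780 × 0.958 = 1705
Net migration: 40–59 − 75 → 1165
End of period: [904, 292, 1165, 1705]
— Period 2 —
Births: 292 × 0.229 = 67  |  1165 × 0.342 = 398 — total 465
20–39: 904 × 0.973 = 880
40–59: 292 × 0.961 = 281
60–79: 1165 × 0.958 = 1116
Net migration: 40–59 − 75 → 206
End of period: [465, 880, 206, 1116]
— Period 3 —
Births: 880 × 0.229 = 202  |  206 × 0.342 = 70 — total 272
20–39: 465 × 0.973 = 452
40–59: 880 × 0.961 = 846
60–79: 206 × 0.958 = 197
Net migration: 40–59 − 75 → 771
End of period: [272, 452, 771, 197]
Total after period 3: 272 + 452 + 771 + 197 = 1692

1692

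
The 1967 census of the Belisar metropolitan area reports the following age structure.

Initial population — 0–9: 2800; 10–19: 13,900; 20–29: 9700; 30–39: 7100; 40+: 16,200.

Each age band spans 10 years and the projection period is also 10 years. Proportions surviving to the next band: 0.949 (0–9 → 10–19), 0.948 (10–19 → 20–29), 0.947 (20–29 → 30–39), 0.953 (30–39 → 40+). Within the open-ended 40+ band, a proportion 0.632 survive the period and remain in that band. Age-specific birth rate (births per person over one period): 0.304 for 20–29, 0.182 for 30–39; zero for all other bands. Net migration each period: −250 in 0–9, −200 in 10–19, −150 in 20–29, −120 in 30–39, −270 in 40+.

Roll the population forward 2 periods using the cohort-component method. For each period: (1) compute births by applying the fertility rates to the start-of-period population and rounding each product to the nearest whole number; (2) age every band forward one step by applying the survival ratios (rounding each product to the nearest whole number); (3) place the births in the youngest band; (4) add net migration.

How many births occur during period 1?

4241

Numbering the groups 1..5 from youngest to oldest:
Period 1:
Births: 9700 × 0.304 = 2949  |  7100 × 0.182 = 1292 — total 4241
Group 2: 2800 × 0.949 = 2657
Group 3: 13900 × 0.948 = 13177
Group 4: 9700 × 0.947 = 9186
Group 5: 7100 × 0.953 + 16200 × 0.632 = 6766 + 10238 = 17004
Net migration: Group 1 − 250 → 3991; Group 2 − 200 → 2457; Group 3 − 150 → 13027; Group 4 − 120 → 9066; Group 5 − 270 → 16734
End of period: [3991, 2457, 13027, 9066, 16734]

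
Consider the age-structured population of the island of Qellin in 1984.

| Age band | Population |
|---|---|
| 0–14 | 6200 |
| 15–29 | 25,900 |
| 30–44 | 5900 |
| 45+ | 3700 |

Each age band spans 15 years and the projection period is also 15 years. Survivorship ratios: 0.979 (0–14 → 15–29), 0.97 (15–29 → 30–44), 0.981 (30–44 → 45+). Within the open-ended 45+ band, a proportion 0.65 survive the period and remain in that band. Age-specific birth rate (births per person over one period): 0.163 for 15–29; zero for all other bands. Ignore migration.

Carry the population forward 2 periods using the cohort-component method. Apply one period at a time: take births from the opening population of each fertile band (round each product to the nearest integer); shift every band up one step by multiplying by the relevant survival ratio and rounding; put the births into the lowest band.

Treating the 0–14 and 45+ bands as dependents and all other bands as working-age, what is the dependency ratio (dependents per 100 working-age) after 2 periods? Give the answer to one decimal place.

309.0

(Bands numbered youngest = 1 to oldest = 4.)
Period 1.
Births: 25900 × 0.163 = 4222
Band 2: 6200 × 0.979 = 6070
Band 3: 25900 × 0.97 = 25123
Band 4: 5900 × 0.981 + 3700 × 0.65 = 5788 + 2405 = 8193
End of period: [4222, 6070, 25123, 8193]
Period 2.
Births: 6070 × 0.163 = 989
Band 2: 4222 × 0.979 = 4133
Band 3: 6070 × 0.97 = 5888
Band 4: 25123 × 0.981 + 8193 × 0.65 = 24646 + 5325 = 29971
End of period: [989, 4133, 5888, 29971]
Dependents (band 0–14 + band 45+) = 989 + 29971 = 30960; working-age = 10021; ratio = 30960/10021 × 100 = 309.0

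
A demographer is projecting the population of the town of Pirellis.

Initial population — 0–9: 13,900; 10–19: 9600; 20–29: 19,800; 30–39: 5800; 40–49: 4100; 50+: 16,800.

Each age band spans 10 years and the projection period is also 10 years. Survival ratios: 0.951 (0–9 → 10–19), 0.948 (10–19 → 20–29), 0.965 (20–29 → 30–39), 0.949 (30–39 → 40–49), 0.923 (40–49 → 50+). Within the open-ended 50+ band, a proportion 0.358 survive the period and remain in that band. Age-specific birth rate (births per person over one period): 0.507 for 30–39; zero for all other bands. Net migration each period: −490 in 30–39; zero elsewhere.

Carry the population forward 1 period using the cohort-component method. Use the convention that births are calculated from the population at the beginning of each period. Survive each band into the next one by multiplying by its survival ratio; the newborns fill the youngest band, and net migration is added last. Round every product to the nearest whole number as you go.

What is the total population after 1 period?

59180

— Period 1 —
Births: 5800 * 0.507 = 2941
10–19: 13900 * 0.951 = 13219
20–29: 9600 * 0.948 = 9101
30–39: 19800 * 0.965 = 19107
40–49: 5800 * 0.949 = 5504
50+: 4100 * 0.923 + 16800 * 0.358 = 3784 + 6014 = 9798
Net migration: 30–39 − 490 → 18617
→ [2941, 13219, 9101, 18617, 5504, 9798]
Total after period 1: 2941 + 13219 + 9101 + 18617 + 5504 + 9798 = 59180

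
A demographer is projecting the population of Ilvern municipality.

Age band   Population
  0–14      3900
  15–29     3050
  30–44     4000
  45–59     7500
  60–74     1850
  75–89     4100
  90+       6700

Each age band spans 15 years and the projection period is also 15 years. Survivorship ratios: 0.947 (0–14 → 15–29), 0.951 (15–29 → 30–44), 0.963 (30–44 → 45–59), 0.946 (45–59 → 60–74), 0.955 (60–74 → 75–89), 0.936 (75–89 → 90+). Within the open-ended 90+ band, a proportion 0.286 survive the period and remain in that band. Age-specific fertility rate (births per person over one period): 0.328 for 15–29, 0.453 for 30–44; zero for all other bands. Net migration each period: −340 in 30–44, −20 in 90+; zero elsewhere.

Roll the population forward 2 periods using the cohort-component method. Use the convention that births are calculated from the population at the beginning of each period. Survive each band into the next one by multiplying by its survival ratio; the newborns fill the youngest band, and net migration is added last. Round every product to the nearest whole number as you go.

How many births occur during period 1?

[period 1]
Births: 3050 × 0.328 = 1000  |  4000 × 0.453 = 1812 — total 2812
15–29: 3900 × 0.947 = 3693
30–44: 3050 × 0.951 = 2901
45–59: 4000 × 0.963 = 3852
60–74: 7500 × 0.946 = 7095
75–89: 1850 × 0.955 = 1767
90+: 4100 × 0.936 + 6700 × 0.286 = 3838 + 1916 = 5754
Net migration: 30–44 − 340 → 2561; 90+ − 20 → 5734
Population now: 0–14=2812, 15–29=3693, 30–44=2561, 45–59=3852, 60–74=7095, 75–89=1767, 90+=5734

2812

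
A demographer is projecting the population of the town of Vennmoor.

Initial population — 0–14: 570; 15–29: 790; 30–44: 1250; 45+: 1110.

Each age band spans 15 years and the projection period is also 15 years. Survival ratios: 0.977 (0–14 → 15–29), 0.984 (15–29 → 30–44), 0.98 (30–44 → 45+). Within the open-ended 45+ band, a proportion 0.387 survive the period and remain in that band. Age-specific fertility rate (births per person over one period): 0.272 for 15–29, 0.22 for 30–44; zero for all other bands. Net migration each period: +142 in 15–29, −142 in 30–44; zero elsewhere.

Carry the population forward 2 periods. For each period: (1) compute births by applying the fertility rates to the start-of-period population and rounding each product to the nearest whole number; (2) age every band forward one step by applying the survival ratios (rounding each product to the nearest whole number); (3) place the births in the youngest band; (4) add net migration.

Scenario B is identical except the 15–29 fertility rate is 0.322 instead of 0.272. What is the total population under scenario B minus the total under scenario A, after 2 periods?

(Bands numbered youngest = 1 to oldest = 4.)
After projecting period 1:
Births: 790 * 0.272 = 215, 1250 * 0.22 = 275 → 490
Band 2: 570 * 0.977 = 557
Band 3: 790 * 0.984 = 777
Band 4: 1250 * 0.98 + 1110 * 0.387 = 1225 + 430 = 1655
Net migration: Band 2 + 142 → 699; Band 3 − 142 → 635
Population now: 0–14=490, 15–29=699, 30–44=635, 45+=1655
After projecting period 2:
Births: 699 * 0.272 = 190, 635 * 0.22 = 140 → 330
Band 2: 490 * 0.977 = 479
Band 3: 699 * 0.984 = 688
Band 4: 635 * 0.98 + 1655 * 0.387 = 622 + 640 = 1262
Net migration: Band 2 + 142 → 621; Band 3 − 142 → 546
Population now: 0–14=330, 15–29=621, 30–44=546, 45+=1262
Scenario A total after 2 periods: 2759
Scenario B projection —
After projecting period 1:
Births: 790 * 0.322 = 254, 1250 * 0.22 = 275 → 529
Band 2: 570 * 0.977 = 557
Band 3: 790 * 0.984 = 777
Band 4: 1250 * 0.98 + 1110 * 0.387 = 1225 + 430 = 1655
Net migration: Band 2 + 142 → 699; Band 3 − 142 → 635
Population now: 0–14=529, 15–29=699, 30–44=635, 45+=1655
After projecting period 2:
Births: 699 * 0.322 = 225, 635 * 0.22 = 140 → 365
Band 2: 529 * 0.977 = 517
Band 3: 699 * 0.984 = 688
Band 4: 635 * 0.98 + 1655 * 0.387 = 622 + 640 = 1262
Net migration: Band 2 + 142 → 659; Band 3 − 142 → 546
Population now: 0–14=365, 15–29=659, 30–44=546, 45+=1262
Scenario B total after 2 periods: 2832
Difference B − A = 2832 − 2759 = 73

73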